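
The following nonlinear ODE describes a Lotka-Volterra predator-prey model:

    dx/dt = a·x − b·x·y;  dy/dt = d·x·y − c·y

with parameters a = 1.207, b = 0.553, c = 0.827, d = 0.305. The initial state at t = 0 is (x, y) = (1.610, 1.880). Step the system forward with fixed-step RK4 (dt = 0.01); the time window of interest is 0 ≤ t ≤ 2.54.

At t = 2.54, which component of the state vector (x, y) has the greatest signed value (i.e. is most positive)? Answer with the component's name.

largest component: x

t=0.000: state=(1.610, 1.880)
step 1 (dt=0.01): k1=(0.269, -0.632), k2=(0.272, -0.630), k3=(0.272, -0.630), k4=(0.276, -0.628); state += dt/6·(k1+2k2+2k3+k4)
t=0.010: state=(1.613, 1.874)
t=0.020: state=(1.616, 1.867)
t=0.030: state=(1.618, 1.861)
continuing one RK4 step at a time; state shown every 10 steps (Δt=0.1):
t=0.100: state=(1.640, 1.819)
t=0.200: state=(1.676, 1.761)
t=0.300: state=(1.718, 1.707)
t=0.400: state=(1.766, 1.658)
t=0.500: state=(1.821, 1.612)
t=0.600: state=(1.881, 1.570)
t=0.700: state=(1.948, 1.532)
t=0.800: state=(2.021, 1.499)
t=0.900: state=(2.101, 1.469)
t=1.000: state=(2.187, 1.444)
t=1.100: state=(2.280, 1.423)
t=1.200: state=(2.379, 1.407)
t=1.300: state=(2.484, 1.395)
t=1.400: state=(2.595, 1.387)
t=1.500: state=(2.712, 1.385)
t=1.600: state=(2.834, 1.387)
t=1.700: state=(2.961, 1.395)
t=1.800: state=(3.092, 1.409)
t=1.900: state=(3.225, 1.428)
t=2.000: state=(3.360, 1.454)
t=2.100: state=(3.496, 1.486)
t=2.200: state=(3.629, 1.525)
t=2.300: state=(3.759, 1.571)
t=2.400: state=(3.882, 1.625)
t=2.500: state=(3.997, 1.687)
t=2.540: state=(4.040, 1.715)
compare at T: x=4.040, y=1.715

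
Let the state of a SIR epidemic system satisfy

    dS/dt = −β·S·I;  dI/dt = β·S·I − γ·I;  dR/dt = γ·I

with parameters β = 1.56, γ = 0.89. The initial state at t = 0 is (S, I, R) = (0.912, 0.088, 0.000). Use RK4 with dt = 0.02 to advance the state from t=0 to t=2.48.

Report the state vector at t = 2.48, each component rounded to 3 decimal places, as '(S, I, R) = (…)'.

t=0.000: state=(0.912, 0.088, 0.000)
step 1 (dt=0.02): k1=(-0.125, 0.047, 0.078), k2=(-0.126, 0.047, 0.079), k3=(-0.126, 0.047, 0.079), k4=(-0.126, 0.047, 0.079); state += dt/6·(k1+2k2+2k3+k4)
t=0.020: state=(0.909, 0.089, 0.002)
t=0.040: state=(0.907, 0.090, 0.003)
t=0.060: state=(0.904, 0.091, 0.005)
continuing one RK4 step at a time; state shown every 5 steps (Δt=0.1):
t=0.100: state=(0.899, 0.093, 0.008)
t=0.200: state=(0.886, 0.098, 0.017)
t=0.300: state=(0.872, 0.102, 0.025)
t=0.400: state=(0.858, 0.107, 0.035)
t=0.500: state=(0.844, 0.112, 0.044)
t=0.600: state=(0.829, 0.117, 0.055)
t=0.700: state=(0.813, 0.121, 0.065)
t=0.800: state=(0.798, 0.126, 0.076)
t=0.900: state=(0.782, 0.130, 0.088)
t=1.000: state=(0.766, 0.134, 0.099)
t=1.100: state=(0.750, 0.138, 0.112)
t=1.200: state=(0.734, 0.142, 0.124)
t=1.300: state=(0.718, 0.146, 0.137)
t=1.400: state=(0.701, 0.149, 0.150)
t=1.500: state=(0.685, 0.152, 0.163)
t=1.600: state=(0.669, 0.154, 0.177)
t=1.700: state=(0.653, 0.156, 0.191)
t=1.800: state=(0.637, 0.158, 0.205)
t=1.900: state=(0.621, 0.160, 0.219)
t=2.000: state=(0.606, 0.161, 0.233)
t=2.100: state=(0.591, 0.161, 0.248)
t=2.200: state=(0.576, 0.162, 0.262)
t=2.300: state=(0.562, 0.162, 0.276)
t=2.400: state=(0.548, 0.161, 0.291)
t=2.480: state=(0.537, 0.161, 0.302)

(S, I, R) = (0.537, 0.161, 0.302)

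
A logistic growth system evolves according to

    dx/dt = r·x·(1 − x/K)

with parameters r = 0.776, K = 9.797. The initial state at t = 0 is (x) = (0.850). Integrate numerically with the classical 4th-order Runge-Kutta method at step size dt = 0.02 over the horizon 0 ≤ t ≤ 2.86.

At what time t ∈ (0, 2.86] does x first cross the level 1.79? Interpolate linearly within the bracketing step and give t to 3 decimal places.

t = 1.103

t=0.000: state=(0.850)
step 1 (dt=0.02): k1=(0.602), k2=(0.606), k3=(0.606), k4=(0.610); state += dt/6·(k1+2k2+2k3+k4)
t=0.020: state=(0.862)
t=0.040: state=(0.874)
t=0.060: state=(0.887)
continuing one RK4 step at a time; state shown every 5 steps (Δt=0.1):
t=0.100: state=(0.912)
t=0.200: state=(0.978)
t=0.300: state=(1.049)
t=0.400: state=(1.124)
t=0.500: state=(1.203)
t=0.600: state=(1.288)
t=0.700: state=(1.377)
t=0.800: state=(1.472)
t=0.900: state=(1.571)
t=1.000: state=(1.676)
t=1.100: state=(1.787)
next step: t=1.120: state=(1.810) — x has crossed 1.79
linear interpolation between t=1.100 (1.78688) and t=1.120 (1.80966) → t≈1.103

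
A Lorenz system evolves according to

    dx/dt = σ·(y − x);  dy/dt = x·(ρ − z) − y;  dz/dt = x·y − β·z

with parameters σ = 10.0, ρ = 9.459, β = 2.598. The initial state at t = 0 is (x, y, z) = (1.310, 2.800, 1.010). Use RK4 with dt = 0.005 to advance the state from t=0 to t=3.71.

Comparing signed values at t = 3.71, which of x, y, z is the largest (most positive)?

t=0.000: state=(1.310, 2.800, 1.010)
step 1 (dt=0.005): k1=(14.900, 8.268, 1.044), k2=(14.734, 8.559, 1.169), k3=(14.746, 8.554, 1.168), k4=(14.590, 8.840, 1.294); state += dt/6·(k1+2k2+2k3+k4)
t=0.005: state=(1.384, 2.843, 1.016)
t=0.010: state=(1.456, 2.888, 1.023)
t=0.015: state=(1.527, 2.937, 1.031)
continuing one RK4 step at a time; state shown every 40 steps (Δt=0.2):
t=0.200: state=(4.331, 6.200, 2.701)
t=0.400: state=(7.867, 8.664, 9.887)
t=0.600: state=(5.596, 3.364, 12.663)
t=0.800: state=(2.463, 1.724, 8.796)
t=1.000: state=(2.072, 2.279, 5.865)
t=1.200: state=(3.067, 3.851, 4.702)
t=1.400: state=(5.111, 6.253, 6.168)
t=1.600: state=(6.511, 6.444, 10.053)
t=1.800: state=(4.969, 3.890, 10.619)
t=2.000: state=(3.449, 3.097, 8.390)
t=2.200: state=(3.457, 3.764, 6.753)
t=2.400: state=(4.469, 5.108, 6.791)
t=2.600: state=(5.555, 5.854, 8.555)
t=2.800: state=(5.341, 4.885, 9.807)
t=3.000: state=(4.335, 3.926, 9.040)
t=3.200: state=(3.963, 3.999, 7.839)
t=3.400: state=(4.372, 4.700, 7.475)
t=3.600: state=(5.027, 5.280, 8.196)
t=3.710: state=(5.199, 5.248, 8.757)
compare at T: x=5.199, y=5.248, z=8.757

largest component: z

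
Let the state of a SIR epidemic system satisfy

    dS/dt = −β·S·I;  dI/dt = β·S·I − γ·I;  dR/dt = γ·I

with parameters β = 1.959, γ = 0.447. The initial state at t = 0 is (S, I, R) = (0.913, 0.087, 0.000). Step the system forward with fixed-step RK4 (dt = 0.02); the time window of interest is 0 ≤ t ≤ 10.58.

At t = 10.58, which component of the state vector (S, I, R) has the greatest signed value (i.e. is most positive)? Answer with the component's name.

largest component: R

t=0.000: state=(0.913, 0.087, 0.000)
step 1 (dt=0.02): k1=(-0.156, 0.117, 0.039), k2=(-0.157, 0.118, 0.039), k3=(-0.157, 0.118, 0.039), k4=(-0.159, 0.119, 0.040); state += dt/6·(k1+2k2+2k3+k4)
t=0.020: state=(0.910, 0.089, 0.001)
t=0.040: state=(0.907, 0.092, 0.002)
t=0.060: state=(0.903, 0.094, 0.002)
continuing one RK4 step at a time; state shown every 25 steps (Δt=0.5):
t=0.500: state=(0.810, 0.162, 0.027)
t=1.000: state=(0.657, 0.268, 0.075)
t=1.500: state=(0.479, 0.374, 0.147)
t=2.000: state=(0.320, 0.441, 0.239)
t=2.500: state=(0.206, 0.454, 0.340)
t=3.000: state=(0.133, 0.428, 0.439)
t=3.500: state=(0.090, 0.381, 0.530)
t=4.000: state=(0.063, 0.328, 0.609)
t=4.500: state=(0.047, 0.277, 0.676)
t=5.000: state=(0.037, 0.230, 0.733)
t=5.500: state=(0.030, 0.190, 0.780)
t=6.000: state=(0.025, 0.156, 0.818)
t=6.500: state=(0.022, 0.128, 0.850)
t=7.000: state=(0.020, 0.104, 0.876)
t=7.500: state=(0.018, 0.085, 0.897)
t=8.000: state=(0.017, 0.069, 0.914)
t=8.500: state=(0.016, 0.056, 0.928)
t=9.000: state=(0.015, 0.046, 0.939)
t=9.500: state=(0.014, 0.037, 0.949)
t=10.000: state=(0.014, 0.030, 0.956)
t=10.500: state=(0.013, 0.024, 0.962)
t=10.580: state=(0.013, 0.024, 0.963)
compare at T: S=0.013, I=0.024, R=0.963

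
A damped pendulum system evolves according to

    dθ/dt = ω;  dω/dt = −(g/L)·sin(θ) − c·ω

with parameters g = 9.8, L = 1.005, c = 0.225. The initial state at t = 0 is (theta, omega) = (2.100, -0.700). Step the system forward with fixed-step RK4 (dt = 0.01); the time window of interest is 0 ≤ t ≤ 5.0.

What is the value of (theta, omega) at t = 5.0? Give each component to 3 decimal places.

(theta, omega) = (0.772, -2.330)

t=0.000: state=(2.100, -0.700)
step 1 (dt=0.01): k1=(-0.700, -8.260), k2=(-0.741, -8.268), k3=(-0.741, -8.269), k4=(-0.783, -8.278); state += dt/6·(k1+2k2+2k3+k4)
t=0.010: state=(2.093, -0.783)
t=0.020: state=(2.084, -0.866)
t=0.030: state=(2.075, -0.949)
continuing one RK4 step at a time; state shown every 20 steps (Δt=0.2):
t=0.200: state=(1.791, -2.417)
t=0.400: state=(1.128, -4.176)
t=0.600: state=(0.174, -5.122)
t=0.800: state=(-0.798, -4.303)
t=1.000: state=(-1.475, -2.391)
t=1.200: state=(-1.751, -0.390)
t=1.400: state=(-1.638, 1.510)
t=1.600: state=(-1.152, 3.311)
t=1.800: state=(-0.356, 4.458)
t=2.000: state=(0.527, 4.086)
t=2.200: state=(1.193, 2.452)
t=2.400: state=(1.487, 0.481)
t=2.600: state=(1.389, -1.437)
t=2.800: state=(0.926, -3.124)
t=3.000: state=(0.194, -3.996)
t=3.200: state=(-0.574, -3.446)
t=3.400: state=(-1.114, -1.851)
t=3.600: state=(-1.297, 0.030)
t=3.800: state=(-1.108, 1.824)
t=4.000: state=(-0.595, 3.188)
t=4.200: state=(0.097, 3.513)
t=4.400: state=(0.724, 2.578)
t=4.600: state=(1.082, 0.942)
t=4.800: state=(1.094, -0.814)
t=5.000: state=(0.772, -2.330)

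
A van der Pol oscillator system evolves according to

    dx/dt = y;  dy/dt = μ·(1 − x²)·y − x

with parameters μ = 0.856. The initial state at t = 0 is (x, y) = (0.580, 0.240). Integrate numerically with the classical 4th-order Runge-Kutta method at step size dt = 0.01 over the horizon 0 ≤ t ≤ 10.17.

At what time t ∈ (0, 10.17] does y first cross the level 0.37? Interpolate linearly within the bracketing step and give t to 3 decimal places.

t=0.000: state=(0.580, 0.240)
step 1 (dt=0.01): k1=(0.240, -0.444), k2=(0.238, -0.446), k3=(0.238, -0.446), k4=(0.236, -0.449); state += dt/6·(k1+2k2+2k3+k4)
t=0.010: state=(0.582, 0.236)
t=0.020: state=(0.585, 0.231)
t=0.030: state=(0.587, 0.226)
continuing one RK4 step at a time; state shown every 50 steps (Δt=0.5):
t=0.500: state=(0.634, -0.040)
t=1.000: state=(0.527, -0.399)
t=1.500: state=(0.226, -0.815)
t=2.000: state=(-0.291, -1.240)
t=2.500: state=(-0.948, -1.257)
t=3.000: state=(-1.407, -0.494)
t=3.500: state=(-1.448, 0.273)
t=3.580: state=(-1.422, 0.364)
next step: t=3.590: state=(-1.419, 0.375) — y has crossed 0.37
linear interpolation between t=3.580 (0.36437) and t=3.590 (0.37535) → t≈3.585

t = 3.585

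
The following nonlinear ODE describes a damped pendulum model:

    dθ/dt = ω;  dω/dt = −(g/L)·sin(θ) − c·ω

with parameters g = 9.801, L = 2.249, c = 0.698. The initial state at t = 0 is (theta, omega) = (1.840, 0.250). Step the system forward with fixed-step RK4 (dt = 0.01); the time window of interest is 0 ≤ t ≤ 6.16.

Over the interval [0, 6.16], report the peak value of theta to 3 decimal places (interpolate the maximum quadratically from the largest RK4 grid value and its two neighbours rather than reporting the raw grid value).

max theta = 1.847

t=0.000: state=(1.840, 0.250)
step 1 (dt=0.01): k1=(0.250, -4.375), k2=(0.228, -4.359), k3=(0.228, -4.359), k4=(0.206, -4.342); state += dt/6·(k1+2k2+2k3+k4)
t=0.010: state=(1.842, 0.206)
t=0.020: state=(1.844, 0.163)
t=0.030: state=(1.846, 0.120)
continuing one RK4 step at a time; state shown every 20 steps (Δt=0.2):
t=0.200: state=(1.806, -0.567)
t=0.400: state=(1.619, -1.296)
t=0.600: state=(1.294, -1.933)
t=0.800: state=(0.857, -2.392)
t=1.000: state=(0.358, -2.538)
t=1.200: state=(-0.131, -2.290)
t=1.400: state=(-0.536, -1.716)
t=1.600: state=(-0.807, -0.978)
t=1.800: state=(-0.926, -0.224)
t=2.000: state=(-0.902, 0.455)
t=2.200: state=(-0.754, 0.998)
t=2.400: state=(-0.515, 1.351)
t=2.600: state=(-0.229, 1.469)
t=2.800: state=(0.056, 1.343)
t=3.000: state=(0.295, 1.020)
t=3.200: state=(0.456, 0.582)
t=3.400: state=(0.526, 0.116)
t=3.600: state=(0.506, -0.305)
t=3.800: state=(0.411, -0.628)
t=4.000: state=(0.264, -0.816)
t=4.200: state=(0.094, -0.853)
t=4.400: state=(-0.068, -0.750)
t=4.600: state=(-0.199, -0.540)
t=4.800: state=(-0.280, -0.272)
t=5.000: state=(-0.307, 0.002)
t=5.200: state=(-0.282, 0.241)
t=5.400: state=(-0.215, 0.411)
t=5.600: state=(-0.123, 0.495)
t=5.800: state=(-0.023, 0.489)
t=6.000: state=(0.067, 0.405)
t=6.160: state=(0.124, 0.298)
largest grid value and its neighbours: theta(0.050)=1.84710, theta(0.060)=1.84724, theta(0.070)=1.84696
parabola through these three points peaks at t≈0.058 with theta≈1.84725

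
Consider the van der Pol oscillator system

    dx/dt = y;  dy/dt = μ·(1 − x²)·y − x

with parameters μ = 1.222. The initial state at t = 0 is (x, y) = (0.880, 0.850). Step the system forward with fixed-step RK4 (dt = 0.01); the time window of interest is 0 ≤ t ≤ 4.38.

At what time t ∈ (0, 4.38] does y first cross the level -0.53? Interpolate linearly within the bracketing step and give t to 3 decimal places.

t=0.000: state=(0.880, 0.850)
step 1 (dt=0.01): k1=(0.850, -0.646), k2=(0.847, -0.659), k3=(0.847, -0.659), k4=(0.843, -0.671); state += dt/6·(k1+2k2+2k3+k4)
t=0.010: state=(0.888, 0.843)
t=0.020: state=(0.897, 0.837)
t=0.030: state=(0.905, 0.829)
continuing one RK4 step at a time; state shown every 20 steps (Δt=0.2):
t=0.200: state=(1.034, 0.674)
t=0.400: state=(1.145, 0.429)
t=0.600: state=(1.204, 0.166)
t=0.800: state=(1.212, -0.081)
t=1.000: state=(1.174, -0.300)
t=1.200: state=(1.094, -0.500)
t=1.230: state=(1.078, -0.529)
next step: t=1.240: state=(1.073, -0.539) — y has crossed -0.53
linear interpolation between t=1.230 (-0.52904) and t=1.240 (-0.53877) → t≈1.231

t = 1.231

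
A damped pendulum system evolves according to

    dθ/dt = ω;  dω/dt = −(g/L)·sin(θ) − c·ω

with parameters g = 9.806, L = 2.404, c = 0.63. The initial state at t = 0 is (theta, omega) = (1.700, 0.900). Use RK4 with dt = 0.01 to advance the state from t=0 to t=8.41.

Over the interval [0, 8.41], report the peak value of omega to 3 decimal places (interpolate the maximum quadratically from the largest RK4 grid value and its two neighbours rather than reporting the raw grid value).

t=0.000: state=(1.700, 0.900)
step 1 (dt=0.01): k1=(0.900, -4.612), k2=(0.877, -4.595), k3=(0.877, -4.595), k4=(0.854, -4.578); state += dt/6·(k1+2k2+2k3+k4)
t=0.010: state=(1.709, 0.854)
t=0.020: state=(1.717, 0.808)
t=0.030: state=(1.725, 0.763)
continuing one RK4 step at a time; state shown every 50 steps (Δt=0.5):
t=0.500: state=(1.634, -1.064)
t=1.000: state=(0.735, -2.360)
t=1.500: state=(-0.419, -1.898)
t=2.000: state=(-0.949, -0.180)
t=2.500: state=(-0.663, 1.184)
t=3.000: state=(0.036, 1.375)
t=3.500: state=(0.517, 0.444)
t=4.000: state=(0.469, -0.567)
t=4.500: state=(0.070, -0.881)
t=5.000: state=(-0.277, -0.413)
t=5.500: state=(-0.310, 0.253)
t=6.000: state=(-0.089, 0.542)
t=6.500: state=(0.143, 0.320)
t=7.000: state=(0.198, -0.097)
t=7.500: state=(0.080, -0.324)
t=8.000: state=(-0.070, -0.231)
t=8.410: state=(-0.124, -0.023)
largest grid value and its neighbours: omega(2.810)=1.47097, omega(2.820)=1.47102, omega(2.830)=1.47048
parabola through these three points peaks at t≈2.816 with omega≈1.47107

max omega = 1.471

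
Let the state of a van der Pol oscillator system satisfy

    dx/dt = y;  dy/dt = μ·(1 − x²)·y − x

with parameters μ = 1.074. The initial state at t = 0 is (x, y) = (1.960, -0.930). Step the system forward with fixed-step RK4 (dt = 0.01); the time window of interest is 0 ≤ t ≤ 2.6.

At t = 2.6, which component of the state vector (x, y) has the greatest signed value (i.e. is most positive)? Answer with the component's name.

t=0.000: state=(1.960, -0.930)
step 1 (dt=0.01): k1=(-0.930, 0.878), k2=(-0.926, 0.851), k3=(-0.926, 0.852), k4=(-0.921, 0.826); state += dt/6·(k1+2k2+2k3+k4)
t=0.010: state=(1.951, -0.921)
t=0.020: state=(1.942, -0.913)
t=0.030: state=(1.932, -0.906)
continuing one RK4 step at a time; state shown every 10 steps (Δt=0.1):
t=0.100: state=(1.871, -0.865)
t=0.200: state=(1.786, -0.835)
t=0.300: state=(1.703, -0.827)
t=0.400: state=(1.620, -0.836)
t=0.500: state=(1.535, -0.859)
t=0.600: state=(1.448, -0.893)
t=0.700: state=(1.356, -0.938)
t=0.800: state=(1.260, -0.995)
t=0.900: state=(1.157, -1.065)
t=1.000: state=(1.046, -1.150)
t=1.100: state=(0.926, -1.252)
t=1.200: state=(0.795, -1.374)
t=1.300: state=(0.651, -1.521)
t=1.400: state=(0.490, -1.694)
t=1.500: state=(0.311, -1.895)
t=1.600: state=(0.110, -2.121)
t=1.700: state=(-0.114, -2.361)
t=1.800: state=(-0.361, -2.587)
t=1.900: state=(-0.629, -2.753)
t=2.000: state=(-0.908, -2.797)
t=2.100: state=(-1.183, -2.663)
t=2.200: state=(-1.434, -2.338)
t=2.300: state=(-1.645, -1.872)
t=2.400: state=(-1.807, -1.355)
t=2.500: state=(-1.918, -0.874)
t=2.600: state=(-1.985, -0.478)
compare at T: x=-1.985, y=-0.478

largest component: y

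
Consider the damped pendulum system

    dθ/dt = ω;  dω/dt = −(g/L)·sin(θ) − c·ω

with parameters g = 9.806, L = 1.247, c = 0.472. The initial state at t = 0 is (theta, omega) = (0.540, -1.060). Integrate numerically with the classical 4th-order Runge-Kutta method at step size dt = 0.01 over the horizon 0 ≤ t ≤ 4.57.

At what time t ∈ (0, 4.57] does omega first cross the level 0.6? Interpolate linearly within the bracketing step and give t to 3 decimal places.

t=0.000: state=(0.540, -1.060)
step 1 (dt=0.01): k1=(-1.060, -3.543), k2=(-1.078, -3.499), k3=(-1.077, -3.498), k4=(-1.095, -3.453); state += dt/6·(k1+2k2+2k3+k4)
t=0.010: state=(0.529, -1.095)
t=0.020: state=(0.518, -1.129)
t=0.030: state=(0.507, -1.162)
continuing one RK4 step at a time; state shown every 20 steps (Δt=0.2):
t=0.200: state=(0.270, -1.563)
t=0.400: state=(-0.052, -1.581)
t=0.600: state=(-0.331, -1.140)
t=0.800: state=(-0.490, -0.421)
t=1.000: state=(-0.496, 0.345)
t=1.070: state=(-0.464, 0.584)
next step: t=1.080: state=(-0.458, 0.616) — omega has crossed 0.6
linear interpolation between t=1.070 (0.58398) and t=1.080 (0.61611) → t≈1.075

t = 1.075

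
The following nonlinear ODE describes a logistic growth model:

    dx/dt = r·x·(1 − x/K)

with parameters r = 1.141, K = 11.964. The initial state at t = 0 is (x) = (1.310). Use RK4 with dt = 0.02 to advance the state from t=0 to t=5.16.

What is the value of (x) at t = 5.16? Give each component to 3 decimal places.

t=0.000: state=(1.310)
step 1 (dt=0.02): k1=(1.331), k2=(1.343), k3=(1.343), k4=(1.355); state += dt/6·(k1+2k2+2k3+k4)
t=0.020: state=(1.337)
t=0.040: state=(1.364)
t=0.060: state=(1.392)
continuing one RK4 step at a time; state shown every 10 steps (Δt=0.2):
t=0.200: state=(1.601)
t=0.400: state=(1.945)
t=0.600: state=(2.345)
t=0.800: state=(2.805)
t=1.000: state=(3.325)
t=1.200: state=(3.899)
t=1.400: state=(4.521)
t=1.600: state=(5.178)
t=1.800: state=(5.856)
t=2.000: state=(6.537)
t=2.200: state=(7.204)
t=2.400: state=(7.840)
t=2.600: state=(8.433)
t=2.800: state=(8.974)
t=3.000: state=(9.456)
t=3.200: state=(9.878)
t=3.400: state=(10.243)
t=3.600: state=(10.552)
t=3.800: state=(10.813)
t=4.000: state=(11.029)
t=4.200: state=(11.208)
t=4.400: state=(11.354)
t=4.600: state=(11.474)
t=4.800: state=(11.570)
t=5.000: state=(11.649)
t=5.160: state=(11.700)

(x) = (11.700)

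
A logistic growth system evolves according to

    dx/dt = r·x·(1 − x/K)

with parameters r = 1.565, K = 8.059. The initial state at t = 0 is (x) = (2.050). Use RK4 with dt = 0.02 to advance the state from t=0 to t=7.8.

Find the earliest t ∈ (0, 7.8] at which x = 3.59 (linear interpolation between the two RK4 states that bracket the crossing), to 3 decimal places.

t=0.000: state=(2.050)
step 1 (dt=0.02): k1=(2.392), k2=(2.410), k3=(2.411), k4=(2.429); state += dt/6·(k1+2k2+2k3+k4)
t=0.020: state=(2.098)
t=0.040: state=(2.147)
t=0.060: state=(2.197)
continuing one RK4 step at a time; state shown every 25 steps (Δt=0.5):
t=0.500: state=(3.444)
t=0.540: state=(3.568)
next step: t=0.560: state=(3.630) — x has crossed 3.59
linear interpolation between t=0.540 (3.56751) and t=0.560 (3.62985) → t≈0.547

t = 0.547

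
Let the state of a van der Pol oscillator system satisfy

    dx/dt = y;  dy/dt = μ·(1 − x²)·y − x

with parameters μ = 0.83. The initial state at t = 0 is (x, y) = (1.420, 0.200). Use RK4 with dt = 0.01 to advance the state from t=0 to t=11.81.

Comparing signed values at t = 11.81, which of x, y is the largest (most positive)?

largest component: y

t=0.000: state=(1.420, 0.200)
step 1 (dt=0.01): k1=(0.200, -1.589), k2=(0.192, -1.583), k3=(0.192, -1.583), k4=(0.184, -1.578); state += dt/6·(k1+2k2+2k3+k4)
t=0.010: state=(1.422, 0.184)
t=0.020: state=(1.424, 0.168)
t=0.030: state=(1.425, 0.153)
continuing one RK4 step at a time; state shown every 50 steps (Δt=0.5):
t=0.500: state=(1.346, -0.449)
t=1.000: state=(0.999, -0.934)
t=1.500: state=(0.391, -1.540)
t=2.000: state=(-0.568, -2.239)
t=2.500: state=(-1.590, -1.471)
t=3.000: state=(-1.918, 0.006)
t=3.500: state=(-1.745, 0.594)
t=4.000: state=(-1.364, 0.927)
t=4.500: state=(-0.797, 1.385)
t=5.000: state=(0.079, 2.168)
t=5.500: state=(1.274, 2.252)
t=6.000: state=(1.961, 0.460)
t=6.500: state=(1.922, -0.439)
t=7.000: state=(1.610, -0.779)
t=7.500: state=(1.142, -1.119)
t=8.000: state=(0.448, -1.718)
t=8.500: state=(-0.620, -2.487)
t=9.000: state=(-1.716, -1.460)
t=9.500: state=(-2.004, 0.092)
t=10.000: state=(-1.803, 0.618)
t=10.500: state=(-1.420, 0.917)
t=11.000: state=(-0.865, 1.345)
t=11.500: state=(-0.016, 2.107)
t=11.810: state=(0.710, 2.506)
compare at T: x=0.710, y=2.506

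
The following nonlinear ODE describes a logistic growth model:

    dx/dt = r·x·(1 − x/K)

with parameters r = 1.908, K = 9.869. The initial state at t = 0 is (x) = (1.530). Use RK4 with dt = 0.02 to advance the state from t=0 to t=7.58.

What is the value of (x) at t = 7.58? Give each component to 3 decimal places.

(x) = (9.869)

t=0.000: state=(1.530)
step 1 (dt=0.02): k1=(2.467), k2=(2.499), k3=(2.499), k4=(2.532); state += dt/6·(k1+2k2+2k3+k4)
t=0.020: state=(1.580)
t=0.040: state=(1.631)
t=0.060: state=(1.684)
continuing one RK4 step at a time; state shown every 25 steps (Δt=0.5):
t=0.500: state=(3.184)
t=1.000: state=(5.456)
t=1.500: state=(7.525)
t=2.000: state=(8.812)
t=2.500: state=(9.433)
t=3.000: state=(9.696)
t=3.500: state=(9.802)
t=4.000: state=(9.843)
t=4.500: state=(9.859)
t=5.000: state=(9.865)
t=5.500: state=(9.868)
t=6.000: state=(9.868)
t=6.500: state=(9.869)
t=7.000: state=(9.869)
t=7.500: state=(9.869)
t=7.580: state=(9.869)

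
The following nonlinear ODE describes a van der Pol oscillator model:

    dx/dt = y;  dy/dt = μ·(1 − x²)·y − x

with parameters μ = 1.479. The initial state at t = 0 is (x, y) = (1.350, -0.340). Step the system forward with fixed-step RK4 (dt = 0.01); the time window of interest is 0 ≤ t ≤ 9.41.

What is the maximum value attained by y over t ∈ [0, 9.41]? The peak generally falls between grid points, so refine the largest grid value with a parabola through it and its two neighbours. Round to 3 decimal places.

t=0.000: state=(1.350, -0.340)
step 1 (dt=0.01): k1=(-0.340, -0.936), k2=(-0.345, -0.931), k3=(-0.345, -0.931), k4=(-0.349, -0.926); state += dt/6·(k1+2k2+2k3+k4)
t=0.010: state=(1.347, -0.349)
t=0.020: state=(1.343, -0.359)
t=0.030: state=(1.339, -0.368)
continuing one RK4 step at a time; state shown every 50 steps (Δt=0.5):
t=0.500: state=(1.074, -0.761)
t=1.000: state=(0.550, -1.426)
t=1.500: state=(-0.501, -2.881)
t=2.000: state=(-1.799, -1.383)
t=2.500: state=(-1.968, 0.230)
t=3.000: state=(-1.780, 0.470)
t=3.500: state=(-1.510, 0.614)
t=4.000: state=(-1.148, 0.867)
t=4.500: state=(-0.583, 1.500)
t=5.000: state=(0.517, 3.010)
t=5.500: state=(1.841, 1.332)
t=6.000: state=(1.990, -0.246)
t=6.500: state=(1.800, -0.467)
t=7.000: state=(1.534, -0.602)
t=7.500: state=(1.181, -0.840)
t=8.000: state=(0.639, -1.425)
t=8.500: state=(-0.405, -2.898)
t=9.000: state=(-1.786, -1.587)
t=9.410: state=(-2.013, 0.090)
largest grid value and its neighbours: y(5.110)=3.19678, y(5.120)=3.19899, y(5.130)=3.19818
parabola through these three points peaks at t≈5.122 with y≈3.19907

max y = 3.199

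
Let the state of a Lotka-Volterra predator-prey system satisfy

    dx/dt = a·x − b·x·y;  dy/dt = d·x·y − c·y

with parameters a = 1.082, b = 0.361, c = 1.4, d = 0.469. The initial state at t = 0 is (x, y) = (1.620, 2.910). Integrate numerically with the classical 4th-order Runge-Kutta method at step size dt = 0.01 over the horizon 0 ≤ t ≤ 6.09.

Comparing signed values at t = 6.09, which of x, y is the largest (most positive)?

largest component: x

t=0.000: state=(1.620, 2.910)
step 1 (dt=0.01): k1=(0.051, -1.863), k2=(0.056, -1.857), k3=(0.056, -1.857), k4=(0.062, -1.850); state += dt/6·(k1+2k2+2k3+k4)
t=0.010: state=(1.621, 2.891)
t=0.020: state=(1.621, 2.873)
t=0.030: state=(1.622, 2.855)
continuing one RK4 step at a time; state shown every 20 steps (Δt=0.2):
t=0.200: state=(1.651, 2.563)
t=0.400: state=(1.723, 2.269)
t=0.600: state=(1.832, 2.025)
t=0.800: state=(1.980, 1.830)
t=1.000: state=(2.166, 1.679)
t=1.200: state=(2.393, 1.571)
t=1.400: state=(2.659, 1.504)
t=1.600: state=(2.965, 1.480)
t=1.800: state=(3.307, 1.500)
t=2.000: state=(3.676, 1.573)
t=2.200: state=(4.056, 1.709)
t=2.400: state=(4.419, 1.922)
t=2.600: state=(4.726, 2.232)
t=2.800: state=(4.922, 2.656)
t=3.000: state=(4.951, 3.194)
t=3.200: state=(4.775, 3.815)
t=3.400: state=(4.399, 4.440)
t=3.600: state=(3.887, 4.953)
t=3.800: state=(3.334, 5.252)
t=4.000: state=(2.824, 5.295)
t=4.200: state=(2.406, 5.111)
t=4.400: state=(2.090, 4.765)
t=4.600: state=(1.868, 4.333)
t=4.800: state=(1.724, 3.874)
t=5.000: state=(1.645, 3.427)
t=5.200: state=(1.619, 3.018)
t=5.400: state=(1.638, 2.656)
t=5.600: state=(1.698, 2.347)
t=5.800: state=(1.797, 2.089)
t=6.000: state=(1.934, 1.880)
t=6.090: state=(2.008, 1.801)
compare at T: x=2.008, y=1.801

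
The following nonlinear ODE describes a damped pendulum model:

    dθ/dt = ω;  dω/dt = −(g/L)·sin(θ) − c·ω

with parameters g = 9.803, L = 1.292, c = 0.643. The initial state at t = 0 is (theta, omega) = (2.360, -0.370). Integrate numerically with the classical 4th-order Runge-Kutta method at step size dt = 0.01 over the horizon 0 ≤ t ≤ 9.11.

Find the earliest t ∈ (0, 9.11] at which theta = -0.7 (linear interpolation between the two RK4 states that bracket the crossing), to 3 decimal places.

t = 1.087

t=0.000: state=(2.360, -0.370)
step 1 (dt=0.01): k1=(-0.370, -5.107), k2=(-0.396, -5.100), k3=(-0.396, -5.101), k4=(-0.421, -5.095); state += dt/6·(k1+2k2+2k3+k4)
t=0.010: state=(2.356, -0.421)
t=0.020: state=(2.352, -0.472)
t=0.030: state=(2.347, -0.523)
continuing one RK4 step at a time; state shown every 50 steps (Δt=0.5):
t=0.500: state=(1.514, -3.087)
t=1.000: state=(-0.407, -3.612)
t=1.080: state=(-0.678, -3.125)
next step: t=1.090: state=(-0.709, -3.056) — theta has crossed -0.7
linear interpolation between t=1.080 (-0.67771) and t=1.090 (-0.70861) → t≈1.087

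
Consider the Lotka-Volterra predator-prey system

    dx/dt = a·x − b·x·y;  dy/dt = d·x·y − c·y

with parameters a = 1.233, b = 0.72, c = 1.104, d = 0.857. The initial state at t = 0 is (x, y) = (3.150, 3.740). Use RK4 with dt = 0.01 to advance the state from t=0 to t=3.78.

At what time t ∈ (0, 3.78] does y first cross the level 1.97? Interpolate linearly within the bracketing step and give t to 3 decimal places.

t=0.000: state=(3.150, 3.740)
step 1 (dt=0.01): k1=(-4.598, 5.967), k2=(-4.632, 5.941), k3=(-4.631, 5.940), k4=(-4.663, 5.911); state += dt/6·(k1+2k2+2k3+k4)
t=0.010: state=(3.104, 3.799)
t=0.020: state=(3.057, 3.858)
t=0.030: state=(3.009, 3.916)
continuing one RK4 step at a time; state shown every 20 steps (Δt=0.2):
t=0.200: state=(2.177, 4.736)
t=0.400: state=(1.359, 5.121)
t=0.600: state=(0.839, 4.938)
t=0.800: state=(0.545, 4.447)
t=1.000: state=(0.383, 3.856)
t=1.200: state=(0.294, 3.274)
t=1.400: state=(0.244, 2.748)
t=1.600: state=(0.217, 2.292)
t=1.760: state=(0.207, 1.977)
next step: t=1.770: state=(0.207, 1.959) — y has crossed 1.97
linear interpolation between t=1.760 (1.97719) and t=1.770 (1.95896) → t≈1.764

t = 1.764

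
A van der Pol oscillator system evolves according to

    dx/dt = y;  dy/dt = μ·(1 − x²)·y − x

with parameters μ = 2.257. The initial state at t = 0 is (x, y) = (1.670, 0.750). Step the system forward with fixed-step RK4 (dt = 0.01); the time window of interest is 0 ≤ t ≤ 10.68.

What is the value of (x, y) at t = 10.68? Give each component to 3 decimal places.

t=0.000: state=(1.670, 0.750)
step 1 (dt=0.01): k1=(0.750, -4.698), k2=(0.727, -4.628), k3=(0.727, -4.628), k4=(0.704, -4.557); state += dt/6·(k1+2k2+2k3+k4)
t=0.010: state=(1.677, 0.704)
t=0.020: state=(1.684, 0.659)
t=0.030: state=(1.690, 0.615)
continuing one RK4 step at a time; state shown every 50 steps (Δt=0.5):
t=0.500: state=(1.706, -0.265)
t=1.000: state=(1.528, -0.425)
t=1.500: state=(1.279, -0.584)
t=2.000: state=(0.909, -0.964)
t=2.500: state=(0.154, -2.402)
t=3.000: state=(-1.597, -2.948)
t=3.500: state=(-2.013, 0.148)
t=4.000: state=(-1.883, 0.309)
t=4.500: state=(-1.716, 0.363)
t=5.000: state=(-1.516, 0.444)
t=5.500: state=(-1.259, 0.602)
t=6.000: state=(-0.875, 1.013)
t=6.500: state=(-0.064, 2.605)
t=7.000: state=(1.695, 2.513)
t=7.500: state=(2.007, -0.180)
t=8.000: state=(1.872, -0.312)
t=8.500: state=(1.703, -0.367)
t=9.000: state=(1.500, -0.452)
t=9.500: state=(1.238, -0.619)
t=10.000: state=(0.838, -1.065)
t=10.500: state=(-0.031, -2.821)
t=10.680: state=(-0.644, -3.946)

(x, y) = (-0.644, -3.946)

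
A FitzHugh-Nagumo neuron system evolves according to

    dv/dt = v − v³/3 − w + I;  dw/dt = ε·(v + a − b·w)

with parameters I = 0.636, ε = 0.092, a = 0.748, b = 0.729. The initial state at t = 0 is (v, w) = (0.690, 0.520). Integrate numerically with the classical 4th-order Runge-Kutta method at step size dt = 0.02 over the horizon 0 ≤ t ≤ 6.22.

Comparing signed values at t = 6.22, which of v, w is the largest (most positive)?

t=0.000: state=(0.690, 0.520)
step 1 (dt=0.02): k1=(0.696, 0.097), k2=(0.699, 0.098), k3=(0.699, 0.098), k4=(0.702, 0.099); state += dt/6·(k1+2k2+2k3+k4)
t=0.020: state=(0.704, 0.522)
t=0.040: state=(0.718, 0.524)
t=0.060: state=(0.732, 0.526)
continuing one RK4 step at a time; state shown every 25 steps (Δt=0.5):
t=0.500: state=(1.055, 0.576)
t=1.000: state=(1.370, 0.646)
t=1.500: state=(1.548, 0.725)
t=2.000: state=(1.610, 0.807)
t=2.500: state=(1.611, 0.887)
t=3.000: state=(1.584, 0.964)
t=3.500: state=(1.545, 1.037)
t=4.000: state=(1.500, 1.106)
t=4.500: state=(1.451, 1.170)
t=5.000: state=(1.399, 1.229)
t=5.500: state=(1.344, 1.285)
t=6.000: state=(1.285, 1.336)
t=6.220: state=(1.258, 1.357)
compare at T: v=1.258, w=1.357

largest component: w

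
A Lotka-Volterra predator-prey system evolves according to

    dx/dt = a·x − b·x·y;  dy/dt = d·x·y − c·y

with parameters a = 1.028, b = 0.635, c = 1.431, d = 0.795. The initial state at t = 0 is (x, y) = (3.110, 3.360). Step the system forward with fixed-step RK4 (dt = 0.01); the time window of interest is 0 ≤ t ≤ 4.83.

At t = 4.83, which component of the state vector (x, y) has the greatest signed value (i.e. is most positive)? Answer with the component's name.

largest component: x

t=0.000: state=(3.110, 3.360)
step 1 (dt=0.01): k1=(-3.438, 3.499), k2=(-3.454, 3.471), k3=(-3.453, 3.471), k4=(-3.468, 3.442); state += dt/6·(k1+2k2+2k3+k4)
t=0.010: state=(3.075, 3.395)
t=0.020: state=(3.041, 3.429)
t=0.030: state=(3.006, 3.462)
continuing one RK4 step at a time; state shown every 20 steps (Δt=0.2):
t=0.200: state=(2.399, 3.911)
t=0.400: state=(1.766, 4.083)
t=0.600: state=(1.302, 3.905)
t=0.800: state=(0.997, 3.515)
t=1.000: state=(0.807, 3.043)
t=1.200: state=(0.694, 2.574)
t=1.400: state=(0.632, 2.147)
t=1.600: state=(0.606, 1.779)
t=1.800: state=(0.606, 1.471)
t=2.000: state=(0.627, 1.218)
t=2.200: state=(0.669, 1.014)
t=2.400: state=(0.730, 0.851)
t=2.600: state=(0.812, 0.722)
t=2.800: state=(0.916, 0.622)
t=3.000: state=(1.045, 0.546)
t=3.200: state=(1.202, 0.490)
t=3.400: state=(1.391, 0.452)
t=3.600: state=(1.615, 0.431)
t=3.800: state=(1.879, 0.427)
t=4.000: state=(2.185, 0.443)
t=4.200: state=(2.531, 0.484)
t=4.400: state=(2.910, 0.560)
t=4.600: state=(3.304, 0.689)
t=4.800: state=(3.672, 0.902)
t=4.830: state=(3.721, 0.944)
compare at T: x=3.721, y=0.944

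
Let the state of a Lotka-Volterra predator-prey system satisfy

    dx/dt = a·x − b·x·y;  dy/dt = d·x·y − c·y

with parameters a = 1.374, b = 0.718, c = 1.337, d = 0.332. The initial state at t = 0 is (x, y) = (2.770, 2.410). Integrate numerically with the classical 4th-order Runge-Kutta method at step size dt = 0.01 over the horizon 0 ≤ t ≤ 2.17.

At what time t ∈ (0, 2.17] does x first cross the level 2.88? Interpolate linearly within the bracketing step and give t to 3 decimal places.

t=0.000: state=(2.770, 2.410)
step 1 (dt=0.01): k1=(-0.987, -1.006), k2=(-0.975, -1.008), k3=(-0.975, -1.008), k4=(-0.964, -1.009); state += dt/6·(k1+2k2+2k3+k4)
t=0.010: state=(2.760, 2.400)
t=0.020: state=(2.751, 2.390)
t=0.030: state=(2.741, 2.380)
continuing one RK4 step at a time; state shown every 10 steps (Δt=0.1):
t=0.100: state=(2.683, 2.308)
t=0.200: state=(2.618, 2.205)
t=0.300: state=(2.573, 2.102)
t=0.400: state=(2.547, 2.002)
t=0.500: state=(2.540, 1.906)
t=0.600: state=(2.550, 1.814)
t=0.700: state=(2.576, 1.728)
t=0.800: state=(2.618, 1.648)
t=0.900: state=(2.676, 1.574)
t=1.000: state=(2.749, 1.507)
t=1.100: state=(2.837, 1.446)
t=1.140: state=(2.876, 1.424)
next step: t=1.150: state=(2.886, 1.419) — x has crossed 2.88
linear interpolation between t=1.140 (2.87587) and t=1.150 (2.88606) → t≈1.144

t = 1.144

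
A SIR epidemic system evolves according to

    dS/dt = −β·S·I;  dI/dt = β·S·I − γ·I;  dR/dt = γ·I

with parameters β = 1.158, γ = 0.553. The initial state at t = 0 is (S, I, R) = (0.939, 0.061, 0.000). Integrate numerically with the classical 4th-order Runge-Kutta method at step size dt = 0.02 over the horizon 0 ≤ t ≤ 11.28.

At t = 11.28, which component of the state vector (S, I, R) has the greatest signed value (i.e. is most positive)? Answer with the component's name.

largest component: R

t=0.000: state=(0.939, 0.061, 0.000)
step 1 (dt=0.02): k1=(-0.066, 0.033, 0.034), k2=(-0.067, 0.033, 0.034), k3=(-0.067, 0.033, 0.034), k4=(-0.067, 0.033, 0.034); state += dt/6·(k1+2k2+2k3+k4)
t=0.020: state=(0.938, 0.062, 0.001)
t=0.040: state=(0.936, 0.062, 0.001)
t=0.060: state=(0.935, 0.063, 0.002)
continuing one RK4 step at a time; state shown every 25 steps (Δt=0.5):
t=0.500: state=(0.902, 0.079, 0.019)
t=1.000: state=(0.857, 0.100, 0.044)
t=1.500: state=(0.803, 0.122, 0.074)
t=2.000: state=(0.744, 0.145, 0.111)
t=2.500: state=(0.679, 0.166, 0.155)
t=3.000: state=(0.614, 0.183, 0.203)
t=3.500: state=(0.550, 0.195, 0.255)
t=4.000: state=(0.491, 0.199, 0.310)
t=4.500: state=(0.437, 0.198, 0.365)
t=5.000: state=(0.391, 0.191, 0.419)
t=5.500: state=(0.351, 0.179, 0.470)
t=6.000: state=(0.318, 0.165, 0.517)
t=6.500: state=(0.290, 0.149, 0.561)
t=7.000: state=(0.267, 0.133, 0.600)
t=7.500: state=(0.249, 0.117, 0.634)
t=8.000: state=(0.234, 0.102, 0.665)
t=8.500: state=(0.221, 0.088, 0.691)
t=9.000: state=(0.211, 0.076, 0.713)
t=9.500: state=(0.202, 0.065, 0.733)
t=10.000: state=(0.196, 0.055, 0.749)
t=10.500: state=(0.190, 0.047, 0.763)
t=11.000: state=(0.185, 0.040, 0.775)
t=11.280: state=(0.183, 0.036, 0.781)
compare at T: S=0.183, I=0.036, R=0.781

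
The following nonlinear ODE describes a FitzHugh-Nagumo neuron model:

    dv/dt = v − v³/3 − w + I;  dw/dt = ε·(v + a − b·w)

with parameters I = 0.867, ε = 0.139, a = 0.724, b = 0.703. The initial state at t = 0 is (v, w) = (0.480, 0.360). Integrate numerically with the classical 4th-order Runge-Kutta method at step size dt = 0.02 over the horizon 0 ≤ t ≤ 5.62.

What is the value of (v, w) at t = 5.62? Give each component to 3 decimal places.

(v, w) = (1.345, 1.547)

t=0.000: state=(0.480, 0.360)
step 1 (dt=0.02): k1=(0.950, 0.132), k2=(0.956, 0.133), k3=(0.956, 0.133), k4=(0.962, 0.135); state += dt/6·(k1+2k2+2k3+k4)
t=0.020: state=(0.499, 0.363)
t=0.040: state=(0.518, 0.365)
t=0.060: state=(0.538, 0.368)
continuing one RK4 step at a time; state shown every 10 steps (Δt=0.2):
t=0.200: state=(0.681, 0.389)
t=0.400: state=(0.898, 0.423)
t=0.600: state=(1.115, 0.463)
t=0.800: state=(1.314, 0.507)
t=1.000: state=(1.478, 0.556)
t=1.200: state=(1.599, 0.607)
t=1.400: state=(1.678, 0.661)
t=1.600: state=(1.725, 0.715)
t=1.800: state=(1.748, 0.769)
t=2.000: state=(1.754, 0.822)
t=2.200: state=(1.749, 0.874)
t=2.400: state=(1.738, 0.925)
t=2.600: state=(1.722, 0.975)
t=2.800: state=(1.703, 1.023)
t=3.000: state=(1.682, 1.070)
t=3.200: state=(1.660, 1.115)
t=3.400: state=(1.637, 1.159)
t=3.600: state=(1.613, 1.201)
t=3.800: state=(1.589, 1.242)
t=4.000: state=(1.564, 1.281)
t=4.200: state=(1.539, 1.319)
t=4.400: state=(1.513, 1.355)
t=4.600: state=(1.487, 1.390)
t=4.800: state=(1.460, 1.424)
t=5.000: state=(1.433, 1.456)
t=5.200: state=(1.405, 1.487)
t=5.400: state=(1.377, 1.516)
t=5.600: state=(1.348, 1.545)
t=5.620: state=(1.345, 1.547)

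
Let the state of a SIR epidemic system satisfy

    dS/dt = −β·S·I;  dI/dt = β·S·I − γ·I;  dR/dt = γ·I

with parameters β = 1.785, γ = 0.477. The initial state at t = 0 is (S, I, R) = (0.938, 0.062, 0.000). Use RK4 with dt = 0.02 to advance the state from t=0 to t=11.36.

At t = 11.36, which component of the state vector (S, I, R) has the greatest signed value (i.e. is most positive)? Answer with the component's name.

largest component: R

t=0.000: state=(0.938, 0.062, 0.000)
step 1 (dt=0.02): k1=(-0.104, 0.074, 0.030), k2=(-0.105, 0.075, 0.030), k3=(-0.105, 0.075, 0.030), k4=(-0.106, 0.076, 0.030); state += dt/6·(k1+2k2+2k3+k4)
t=0.020: state=(0.936, 0.064, 0.001)
t=0.040: state=(0.934, 0.065, 0.001)
t=0.060: state=(0.932, 0.067, 0.002)
continuing one RK4 step at a time; state shown every 25 steps (Δt=0.5):
t=0.500: state=(0.870, 0.110, 0.020)
t=1.000: state=(0.766, 0.180, 0.054)
t=1.500: state=(0.628, 0.265, 0.107)
t=2.000: state=(0.479, 0.342, 0.180)
t=2.500: state=(0.345, 0.388, 0.267)
t=3.000: state=(0.242, 0.396, 0.362)
t=3.500: state=(0.172, 0.374, 0.454)
t=4.000: state=(0.125, 0.336, 0.539)
t=4.500: state=(0.094, 0.292, 0.614)
t=5.000: state=(0.074, 0.248, 0.678)
t=5.500: state=(0.061, 0.207, 0.732)
t=6.000: state=(0.051, 0.171, 0.777)
t=6.500: state=(0.045, 0.141, 0.815)
t=7.000: state=(0.040, 0.115, 0.845)
t=7.500: state=(0.036, 0.094, 0.870)
t=8.000: state=(0.034, 0.076, 0.890)
t=8.500: state=(0.032, 0.062, 0.907)
t=9.000: state=(0.030, 0.050, 0.920)
t=9.500: state=(0.029, 0.041, 0.931)
t=10.000: state=(0.028, 0.033, 0.939)
t=10.500: state=(0.027, 0.026, 0.946)
t=11.000: state=(0.027, 0.021, 0.952)
t=11.360: state=(0.026, 0.018, 0.955)
compare at T: S=0.026, I=0.018, R=0.955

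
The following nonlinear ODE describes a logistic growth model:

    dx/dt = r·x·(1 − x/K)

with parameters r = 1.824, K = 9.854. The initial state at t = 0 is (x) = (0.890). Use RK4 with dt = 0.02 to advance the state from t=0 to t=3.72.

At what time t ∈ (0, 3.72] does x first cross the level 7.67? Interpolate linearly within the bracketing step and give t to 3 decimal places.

t=0.000: state=(0.890)
step 1 (dt=0.02): k1=(1.477), k2=(1.499), k3=(1.499), k4=(1.521); state += dt/6·(k1+2k2+2k3+k4)
t=0.020: state=(0.920)
t=0.040: state=(0.951)
t=0.060: state=(0.983)
continuing one RK4 step at a time; state shown every 10 steps (Δt=0.2):
t=0.200: state=(1.233)
t=0.400: state=(1.683)
t=0.600: state=(2.254)
t=0.800: state=(2.949)
t=1.000: state=(3.753)
t=1.200: state=(4.629)
t=1.400: state=(5.525)
t=1.600: state=(6.382)
t=1.800: state=(7.152)
t=1.940: state=(7.623)
next step: t=1.960: state=(7.685) — x has crossed 7.67
linear interpolation between t=1.940 (7.62315) and t=1.960 (7.68548) → t≈1.955

t = 1.955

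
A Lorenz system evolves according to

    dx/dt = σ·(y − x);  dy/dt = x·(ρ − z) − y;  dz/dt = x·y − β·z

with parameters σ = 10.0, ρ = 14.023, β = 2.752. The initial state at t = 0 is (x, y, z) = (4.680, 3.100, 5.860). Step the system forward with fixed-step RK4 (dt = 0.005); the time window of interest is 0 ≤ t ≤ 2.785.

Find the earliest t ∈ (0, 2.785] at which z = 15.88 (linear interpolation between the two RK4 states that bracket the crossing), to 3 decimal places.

t=0.000: state=(4.680, 3.100, 5.860)
step 1 (dt=0.005): k1=(-15.800, 35.103, -1.619), k2=(-14.527, 34.711, -1.323), k3=(-14.569, 34.735, -1.319), k4=(-13.335, 34.365, -1.026); state += dt/6·(k1+2k2+2k3+k4)
t=0.005: state=(4.607, 3.274, 5.853)
t=0.010: state=(4.546, 3.444, 5.850)
t=0.015: state=(4.497, 3.611, 5.849)
continuing one RK4 step at a time; state shown every 20 steps (Δt=0.1):
t=0.100: state=(4.863, 6.267, 6.353)
t=0.200: state=(6.882, 9.278, 8.889)
t=0.300: state=(8.993, 10.380, 13.934)
t=0.335: state=(9.318, 9.754, 15.752)
next step: t=0.340: state=(9.336, 9.619, 15.986) — z has crossed 15.88
linear interpolation between t=0.335 (15.75240) and t=0.340 (15.98585) → t≈0.338

t = 0.338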